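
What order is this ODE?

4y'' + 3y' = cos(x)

The order is 2 (highest derivative is of order 2).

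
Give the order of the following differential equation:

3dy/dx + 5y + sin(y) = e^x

The order is 1 (highest derivative is of order 1).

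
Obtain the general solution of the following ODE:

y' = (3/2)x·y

Separating variables and integrating:
ln|y| = 3x^2/4 + C

General solution: y = Ce^(3x^2/4)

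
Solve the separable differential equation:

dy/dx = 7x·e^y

Separating variables and integrating:
-e^(-y) = 7x²/2 + C

General solution: y = -ln(C - 7x²/2)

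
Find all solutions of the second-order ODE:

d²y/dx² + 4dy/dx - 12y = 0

Characteristic equation: r² + 4r - 12 = 0
Roots: r = 2, -6 (distinct real)
General solution: y = C₁e^(2x) + C₂e^(-6x)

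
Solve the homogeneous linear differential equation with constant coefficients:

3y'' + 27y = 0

Characteristic equation: 3r² + 27 = 0
Divide by 3: r² + 9 = 0
Roots: r = ±3i (complex conjugates)
General solution: y = C₁cos(3x) + C₂sin(3x)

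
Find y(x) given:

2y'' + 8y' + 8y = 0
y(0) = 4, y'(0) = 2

General solution: y = (C₁ + C₂x)e^(-2x)
Repeated root r = -2
Applying ICs: C₁ = 4, C₂ = 10
Particular solution: y = (4 + 10x)e^(-2x)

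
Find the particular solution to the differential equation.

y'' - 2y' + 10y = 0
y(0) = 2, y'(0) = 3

General solution: y = e^x(C₁cos(3x) + C₂sin(3x))
Complex roots r = 1 ± 3i
Applying ICs: C₁ = 2, C₂ = 1/3
Particular solution: y = e^x(2cos(3x) + (1/3)sin(3x))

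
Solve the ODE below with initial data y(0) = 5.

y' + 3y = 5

General solution: y = 5/3 + Ce^(-3x)
Applying y(0) = 5: C = 5 - 5/3 = 10/3
Particular solution: y = 5/3 + (10/3)e^(-3x)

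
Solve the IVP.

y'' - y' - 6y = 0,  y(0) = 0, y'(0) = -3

General solution: y = C₁e^(3x) + C₂e^(-2x)
Applying ICs: C₁ = -3/5, C₂ = 3/5
Particular solution: y = -(3/5)e^(3x) + (3/5)e^(-2x)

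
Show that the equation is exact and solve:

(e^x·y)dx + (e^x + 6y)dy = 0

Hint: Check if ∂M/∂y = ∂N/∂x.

Verify exactness: ∂M/∂y = ∂N/∂x ✓
Find F(x,y) such that ∂F/∂x = M, ∂F/∂y = N
Solution: e^x·y + 3y² = C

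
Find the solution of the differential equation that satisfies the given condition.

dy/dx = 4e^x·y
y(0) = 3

General solution: y = Ce^(4e^x)
Applying IC y(0) = 3:
Particular solution: y = 3e^(4(e^x - 1))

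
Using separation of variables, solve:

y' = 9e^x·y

Separating variables and integrating:
ln|y| = 9e^x + C

General solution: y = Ce^(9e^x)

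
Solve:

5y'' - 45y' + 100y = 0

Characteristic equation: 5r² - 45r + 100 = 0
Divide by 5: r² - 9r + 20 = 0
Roots: r = 5, 4 (distinct real)
General solution: y = C₁e^(5x) + C₂e^(4x)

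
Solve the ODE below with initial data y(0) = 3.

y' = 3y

General solution: y = Ce^(3x)
Applying IC y(0) = 3:
Particular solution: y = 3e^(3x)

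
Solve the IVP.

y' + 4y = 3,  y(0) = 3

General solution: y = 3/4 + Ce^(-4x)
Applying y(0) = 3: C = 3 - 3/4 = 9/4
Particular solution: y = 3/4 + (9/4)e^(-4x)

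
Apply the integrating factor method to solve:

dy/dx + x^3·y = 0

Using integrating factor method:

General solution: y = Ce^(-x^4/4)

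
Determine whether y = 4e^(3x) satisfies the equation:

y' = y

Verification:
y = 4e^(3x)
y' = 12e^(3x)
But y = 4e^(3x)
y' ≠ y — the derivative does not match

No, it is not a solution.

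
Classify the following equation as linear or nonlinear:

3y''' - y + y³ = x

Nonlinear (y³ term)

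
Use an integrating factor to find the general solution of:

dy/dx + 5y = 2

Using integrating factor method:

General solution: y = 2/5 + Ce^(-5x)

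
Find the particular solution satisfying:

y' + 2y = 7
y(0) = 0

General solution: y = 7/2 + Ce^(-2x)
Applying y(0) = 0: C = 0 - 7/2 = -7/2
Particular solution: y = 7/2 - (7/2)e^(-2x)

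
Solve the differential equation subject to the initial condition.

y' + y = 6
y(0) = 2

General solution: y = 6 + Ce^(-x)
Applying y(0) = 2: C = 2 - 6 = -4
Particular solution: y = 6 - 4e^(-x)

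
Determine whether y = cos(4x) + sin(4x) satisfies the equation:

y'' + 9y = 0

Verification:
y'' = -16cos(4x) - 16sin(4x)
y'' + 9y ≠ 0 (frequency mismatch: got 16 instead of 9)

No, it is not a solution.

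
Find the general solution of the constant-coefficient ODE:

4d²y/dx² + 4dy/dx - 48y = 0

Characteristic equation: 4r² + 4r - 48 = 0
Divide by 4: r² + r - 12 = 0
Roots: r = 3, -4 (distinct real)
General solution: y = C₁e^(3x) + C₂e^(-4x)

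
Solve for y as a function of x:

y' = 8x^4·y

Separating variables and integrating:
ln|y| = 8x^5/5 + C

General solution: y = Ce^(8x^5/5)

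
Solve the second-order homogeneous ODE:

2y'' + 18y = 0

Characteristic equation: 2r² + 18 = 0
Divide by 2: r² + 9 = 0
Roots: r = ±3i (complex conjugates)
General solution: y = C₁cos(3x) + C₂sin(3x)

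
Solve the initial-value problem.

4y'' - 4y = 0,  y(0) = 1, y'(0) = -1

General solution: y = C₁e^x + C₂e^(-x)
Applying ICs: C₁ = 0, C₂ = 1
Particular solution: y = e^(-x)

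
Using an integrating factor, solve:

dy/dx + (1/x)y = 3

Using integrating factor method:

General solution: y = (3/2)x + C/x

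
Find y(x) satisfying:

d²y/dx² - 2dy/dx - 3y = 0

Characteristic equation: r² - 2r - 3 = 0
Roots: r = 3, -1 (distinct real)
General solution: y = C₁e^(3x) + C₂e^(-x)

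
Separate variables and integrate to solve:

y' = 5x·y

Separating variables and integrating:
ln|y| = 5x^2/2 + C

General solution: y = Ce^(5x^2/2)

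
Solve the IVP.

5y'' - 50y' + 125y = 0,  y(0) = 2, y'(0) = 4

General solution: y = (C₁ + C₂x)e^(5x)
Repeated root r = 5
Applying ICs: C₁ = 2, C₂ = -6
Particular solution: y = (2 - 6x)e^(5x)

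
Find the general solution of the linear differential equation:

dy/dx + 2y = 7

Using integrating factor method:

General solution: y = 7/2 + Ce^(-2x)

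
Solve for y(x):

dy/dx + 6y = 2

Using integrating factor method:

General solution: y = 1/3 + Ce^(-6x)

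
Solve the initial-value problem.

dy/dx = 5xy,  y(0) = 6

General solution: y = Ce^(5x²/2)
Applying IC y(0) = 6:
Particular solution: y = 6e^(5x²/2)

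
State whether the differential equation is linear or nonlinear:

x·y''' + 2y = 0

Linear (y and its derivatives appear to the first power only, no products of y terms)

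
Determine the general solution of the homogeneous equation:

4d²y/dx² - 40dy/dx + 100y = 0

Characteristic equation: 4r² - 40r + 100 = 0
Divide by 4: r² - 10r + 25 = 0
Factored: (r - 5)² = 0
Repeated root: r = 5
General solution: y = (C₁ + C₂x)e^(5x)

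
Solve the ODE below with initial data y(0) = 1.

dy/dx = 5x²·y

General solution: y = Ce^(5x³/3)
Applying IC y(0) = 1:
Particular solution: y = e^(5x³/3)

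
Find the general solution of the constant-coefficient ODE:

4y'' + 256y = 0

Characteristic equation: 4r² + 256 = 0
Divide by 4: r² + 64 = 0
Roots: r = ±8i (complex conjugates)
General solution: y = C₁cos(8x) + C₂sin(8x)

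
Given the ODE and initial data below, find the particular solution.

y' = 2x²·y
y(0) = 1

General solution: y = Ce^(2x³/3)
Applying IC y(0) = 1:
Particular solution: y = e^(2x³/3)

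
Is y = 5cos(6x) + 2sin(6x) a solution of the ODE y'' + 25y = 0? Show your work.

Verification:
y'' = -180cos(6x) - 72sin(6x)
y'' + 25y ≠ 0 (frequency mismatch: got 36 instead of 25)

No, it is not a solution.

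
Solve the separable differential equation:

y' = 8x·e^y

Separating variables and integrating:
-e^(-y) = 4x² + C

General solution: y = -ln(C - 4x²)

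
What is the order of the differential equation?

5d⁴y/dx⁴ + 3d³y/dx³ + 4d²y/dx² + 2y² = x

The order is 4 (highest derivative is of order 4).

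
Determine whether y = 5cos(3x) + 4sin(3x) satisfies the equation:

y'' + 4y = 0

Verification:
y'' = -45cos(3x) - 36sin(3x)
y'' + 4y ≠ 0 (frequency mismatch: got 9 instead of 4)

No, it is not a solution.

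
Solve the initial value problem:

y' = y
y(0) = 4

General solution: y = Ce^x
Applying IC y(0) = 4:
Particular solution: y = 4e^x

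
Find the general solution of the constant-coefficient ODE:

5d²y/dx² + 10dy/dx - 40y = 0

Characteristic equation: 5r² + 10r - 40 = 0
Divide by 5: r² + 2r - 8 = 0
Roots: r = 2, -4 (distinct real)
General solution: y = C₁e^(2x) + C₂e^(-4x)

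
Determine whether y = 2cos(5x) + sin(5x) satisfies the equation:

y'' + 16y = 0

Verification:
y'' = -50cos(5x) - 25sin(5x)
y'' + 16y ≠ 0 (frequency mismatch: got 25 instead of 16)

No, it is not a solution.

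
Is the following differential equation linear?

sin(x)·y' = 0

Yes. Linear (y and its derivatives appear to the first power only, no products of y terms)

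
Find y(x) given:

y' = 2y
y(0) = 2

General solution: y = Ce^(2x)
Applying IC y(0) = 2:
Particular solution: y = 2e^(2x)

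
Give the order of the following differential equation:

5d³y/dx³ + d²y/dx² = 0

The order is 3 (highest derivative is of order 3).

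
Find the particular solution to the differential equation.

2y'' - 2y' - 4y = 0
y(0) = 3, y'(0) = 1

General solution: y = C₁e^(2x) + C₂e^(-x)
Applying ICs: C₁ = 4/3, C₂ = 5/3
Particular solution: y = (4/3)e^(2x) + (5/3)e^(-x)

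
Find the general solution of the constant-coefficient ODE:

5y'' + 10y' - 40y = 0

Characteristic equation: 5r² + 10r - 40 = 0
Divide by 5: r² + 2r - 8 = 0
Roots: r = 2, -4 (distinct real)
General solution: y = C₁e^(2x) + C₂e^(-4x)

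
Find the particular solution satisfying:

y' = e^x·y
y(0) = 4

General solution: y = Ce^(e^x)
Applying IC y(0) = 4:
Particular solution: y = 4e^(e^x - 1)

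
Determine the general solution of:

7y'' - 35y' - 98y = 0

Characteristic equation: 7r² - 35r - 98 = 0
Divide by 7: r² - 5r - 14 = 0
Roots: r = 7, -2 (distinct real)
General solution: y = C₁e^(7x) + C₂e^(-2x)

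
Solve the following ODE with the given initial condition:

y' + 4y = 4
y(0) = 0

General solution: y = 1 + Ce^(-4x)
Applying y(0) = 0: C = 0 - 1 = -1
Particular solution: y = 1 - e^(-4x)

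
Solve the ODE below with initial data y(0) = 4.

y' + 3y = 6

General solution: y = 2 + Ce^(-3x)
Applying y(0) = 4: C = 4 - 2 = 2
Particular solution: y = 2 + 2e^(-3x)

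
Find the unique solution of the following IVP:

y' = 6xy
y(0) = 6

General solution: y = Ce^(3x²)
Applying IC y(0) = 6:
Particular solution: y = 6e^(3x²)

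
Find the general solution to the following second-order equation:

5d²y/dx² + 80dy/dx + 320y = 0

Characteristic equation: 5r² + 80r + 320 = 0
Divide by 5: r² + 16r + 64 = 0
Factored: (r + 8)² = 0
Repeated root: r = -8
General solution: y = (C₁ + C₂x)e^(-8x)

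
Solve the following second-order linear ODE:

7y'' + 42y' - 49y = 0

Characteristic equation: 7r² + 42r - 49 = 0
Divide by 7: r² + 6r - 7 = 0
Roots: r = 1, -7 (distinct real)
General solution: y = C₁e^x + C₂e^(-7x)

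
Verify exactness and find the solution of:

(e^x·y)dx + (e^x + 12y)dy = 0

Verify exactness: ∂M/∂y = ∂N/∂x ✓
Find F(x,y) such that ∂F/∂x = M, ∂F/∂y = N
Solution: e^x·y + 6y² = C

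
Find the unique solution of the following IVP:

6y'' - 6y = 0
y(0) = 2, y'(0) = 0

General solution: y = C₁e^x + C₂e^(-x)
Applying ICs: C₁ = 1, C₂ = 1
Particular solution: y = e^x + e^(-x)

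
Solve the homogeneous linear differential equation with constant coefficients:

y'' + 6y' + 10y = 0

Characteristic equation: r² + 6r + 10 = 0
Roots: r = -3 ± i (complex conjugates)
General solution: y = e^(-3x)(C₁cos(x) + C₂sin(x))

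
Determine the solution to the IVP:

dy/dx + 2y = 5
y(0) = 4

General solution: y = 5/2 + Ce^(-2x)
Applying y(0) = 4: C = 4 - 5/2 = 3/2
Particular solution: y = 5/2 + (3/2)e^(-2x)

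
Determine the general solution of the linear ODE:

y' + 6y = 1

Using integrating factor method:

General solution: y = 1/6 + Ce^(-6x)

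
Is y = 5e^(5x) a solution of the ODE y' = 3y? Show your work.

Verification:
y = 5e^(5x)
y' = 25e^(5x)
But 3y = 15e^(5x)
y' ≠ 3y — the derivative does not match

No, it is not a solution.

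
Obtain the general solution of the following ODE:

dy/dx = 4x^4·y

Separating variables and integrating:
ln|y| = 4x^5/5 + C

General solution: y = Ce^(4x^5/5)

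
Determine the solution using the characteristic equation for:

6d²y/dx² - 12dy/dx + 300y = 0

Characteristic equation: 6r² - 12r + 300 = 0
Divide by 6: r² - 2r + 50 = 0
Roots: r = 1 ± 7i (complex conjugates)
General solution: y = e^x(C₁cos(7x) + C₂sin(7x))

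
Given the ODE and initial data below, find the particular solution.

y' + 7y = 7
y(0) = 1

General solution: y = 1 + Ce^(-7x)
Applying y(0) = 1: C = 1 - 1 = 0
Particular solution: y = 1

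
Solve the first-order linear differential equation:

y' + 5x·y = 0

Using integrating factor method:

General solution: y = Ce^(-5x^2/2)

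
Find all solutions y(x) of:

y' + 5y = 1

Using integrating factor method:

General solution: y = 1/5 + Ce^(-5x)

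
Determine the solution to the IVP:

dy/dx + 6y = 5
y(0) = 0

General solution: y = 5/6 + Ce^(-6x)
Applying y(0) = 0: C = 0 - 5/6 = -5/6
Particular solution: y = 5/6 - (5/6)e^(-6x)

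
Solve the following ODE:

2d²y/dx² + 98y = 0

Characteristic equation: 2r² + 98 = 0
Divide by 2: r² + 49 = 0
Roots: r = ±7i (complex conjugates)
General solution: y = C₁cos(7x) + C₂sin(7x)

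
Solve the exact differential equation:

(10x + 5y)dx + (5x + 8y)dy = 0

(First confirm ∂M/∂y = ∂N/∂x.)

Verify exactness: ∂M/∂y = ∂N/∂x ✓
Find F(x,y) such that ∂F/∂x = M, ∂F/∂y = N
Solution: 5x² + 5xy + 4y² = C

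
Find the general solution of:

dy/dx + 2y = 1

Using integrating factor method:

General solution: y = 1/2 + Ce^(-2x)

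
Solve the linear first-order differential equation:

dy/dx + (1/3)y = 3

Using integrating factor method:

General solution: y = 9 + Ce^(-x/3)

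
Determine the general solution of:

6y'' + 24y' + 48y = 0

Characteristic equation: 6r² + 24r + 48 = 0
Divide by 6: r² + 4r + 8 = 0
Roots: r = -2 ± 2i (complex conjugates)
General solution: y = e^(-2x)(C₁cos(2x) + C₂sin(2x))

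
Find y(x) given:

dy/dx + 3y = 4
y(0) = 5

General solution: y = 4/3 + Ce^(-3x)
Applying y(0) = 5: C = 5 - 4/3 = 11/3
Particular solution: y = 4/3 + (11/3)e^(-3x)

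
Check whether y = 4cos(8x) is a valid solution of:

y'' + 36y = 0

Verification:
y'' = -256cos(8x)
y'' + 36y ≠ 0 (frequency mismatch: got 64 instead of 36)

No, it is not a solution.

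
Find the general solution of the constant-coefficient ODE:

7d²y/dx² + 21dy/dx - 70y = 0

Characteristic equation: 7r² + 21r - 70 = 0
Divide by 7: r² + 3r - 10 = 0
Roots: r = 2, -5 (distinct real)
General solution: y = C₁e^(2x) + C₂e^(-5x)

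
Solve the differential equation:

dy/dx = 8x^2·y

Separating variables and integrating:
ln|y| = 8x^3/3 + C

General solution: y = Ce^(8x^3/3)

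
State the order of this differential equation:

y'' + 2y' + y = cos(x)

The order is 2 (highest derivative is of order 2).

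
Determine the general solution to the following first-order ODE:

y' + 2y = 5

Using integrating factor method:

General solution: y = 5/2 + Ce^(-2x)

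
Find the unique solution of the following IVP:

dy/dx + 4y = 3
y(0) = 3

General solution: y = 3/4 + Ce^(-4x)
Applying y(0) = 3: C = 3 - 3/4 = 9/4
Particular solution: y = 3/4 + (9/4)e^(-4x)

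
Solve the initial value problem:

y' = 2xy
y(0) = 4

General solution: y = Ce^(x²)
Applying IC y(0) = 4:
Particular solution: y = 4e^(x²)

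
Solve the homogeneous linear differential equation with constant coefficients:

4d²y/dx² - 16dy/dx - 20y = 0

Characteristic equation: 4r² - 16r - 20 = 0
Divide by 4: r² - 4r - 5 = 0
Roots: r = 5, -1 (distinct real)
General solution: y = C₁e^(5x) + C₂e^(-x)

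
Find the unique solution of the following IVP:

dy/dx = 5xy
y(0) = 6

General solution: y = Ce^(5x²/2)
Applying IC y(0) = 6:
Particular solution: y = 6e^(5x²/2)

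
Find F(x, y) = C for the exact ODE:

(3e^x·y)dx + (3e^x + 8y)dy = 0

Verify exactness: ∂M/∂y = ∂N/∂x ✓
Find F(x,y) such that ∂F/∂x = M, ∂F/∂y = N
Solution: 3e^x·y + 4y² = C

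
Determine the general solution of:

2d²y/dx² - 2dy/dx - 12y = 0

Characteristic equation: 2r² - 2r - 12 = 0
Divide by 2: r² - r - 6 = 0
Roots: r = 3, -2 (distinct real)
General solution: y = C₁e^(3x) + C₂e^(-2x)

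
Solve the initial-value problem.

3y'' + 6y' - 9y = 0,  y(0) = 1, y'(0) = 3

General solution: y = C₁e^x + C₂e^(-3x)
Applying ICs: C₁ = 3/2, C₂ = -1/2
Particular solution: y = (3/2)e^x - (1/2)e^(-3x)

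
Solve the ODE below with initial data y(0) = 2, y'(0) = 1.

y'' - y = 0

General solution: y = C₁e^x + C₂e^(-x)
Applying ICs: C₁ = 3/2, C₂ = 1/2
Particular solution: y = (3/2)e^x + (1/2)e^(-x)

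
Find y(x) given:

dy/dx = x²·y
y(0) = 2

General solution: y = Ce^(x³/3)
Applying IC y(0) = 2:
Particular solution: y = 2e^(x³/3)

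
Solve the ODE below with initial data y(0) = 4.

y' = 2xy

General solution: y = Ce^(x²)
Applying IC y(0) = 4:
Particular solution: y = 4e^(x²)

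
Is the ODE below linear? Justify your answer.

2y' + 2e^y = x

No. Nonlinear (e^y is nonlinear in y)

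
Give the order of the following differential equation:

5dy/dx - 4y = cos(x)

The order is 1 (highest derivative is of order 1).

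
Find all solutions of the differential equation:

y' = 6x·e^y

Separating variables and integrating:
-e^(-y) = 3x² + C

General solution: y = -ln(C - 3x²)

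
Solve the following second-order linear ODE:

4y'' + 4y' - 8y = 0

Characteristic equation: 4r² + 4r - 8 = 0
Divide by 4: r² + r - 2 = 0
Roots: r = 1, -2 (distinct real)
General solution: y = C₁e^x + C₂e^(-2x)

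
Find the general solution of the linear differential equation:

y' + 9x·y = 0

Using integrating factor method:

General solution: y = Ce^(-9x^2/2)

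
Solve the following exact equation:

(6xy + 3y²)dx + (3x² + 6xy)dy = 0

Verify exactness: ∂M/∂y = ∂N/∂x ✓
Find F(x,y) such that ∂F/∂x = M, ∂F/∂y = N
Solution: 3x²y + 3xy² = C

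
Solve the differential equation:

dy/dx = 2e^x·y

Separating variables and integrating:
ln|y| = 2e^x + C

General solution: y = Ce^(2e^x)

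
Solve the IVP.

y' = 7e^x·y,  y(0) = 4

General solution: y = Ce^(7e^x)
Applying IC y(0) = 4:
Particular solution: y = 4e^(7(e^x - 1))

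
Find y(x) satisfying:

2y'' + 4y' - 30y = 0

Characteristic equation: 2r² + 4r - 30 = 0
Divide by 2: r² + 2r - 15 = 0
Roots: r = 3, -5 (distinct real)
General solution: y = C₁e^(3x) + C₂e^(-5x)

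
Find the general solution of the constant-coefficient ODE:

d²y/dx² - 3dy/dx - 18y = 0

Characteristic equation: r² - 3r - 18 = 0
Roots: r = 6, -3 (distinct real)
General solution: y = C₁e^(6x) + C₂e^(-3x)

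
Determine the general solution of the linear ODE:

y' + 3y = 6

Using integrating factor method:

General solution: y = 2 + Ce^(-3x)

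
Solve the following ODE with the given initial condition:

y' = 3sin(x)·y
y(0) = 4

General solution: y = Ce^(-3cos(x))
Applying IC y(0) = 4:
Particular solution: y = 4e^(3(1-cos(x)))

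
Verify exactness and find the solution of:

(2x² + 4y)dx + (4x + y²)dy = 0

Verify exactness: ∂M/∂y = ∂N/∂x ✓
Find F(x,y) such that ∂F/∂x = M, ∂F/∂y = N
Solution: 2x³/3 + 4xy + y³/3 = C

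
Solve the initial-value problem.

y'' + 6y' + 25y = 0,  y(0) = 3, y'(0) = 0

General solution: y = e^(-3x)(C₁cos(4x) + C₂sin(4x))
Complex roots r = -3 ± 4i
Applying ICs: C₁ = 3, C₂ = 9/4
Particular solution: y = e^(-3x)(3cos(4x) + (9/4)sin(4x))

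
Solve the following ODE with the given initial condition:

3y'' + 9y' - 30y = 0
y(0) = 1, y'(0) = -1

General solution: y = C₁e^(2x) + C₂e^(-5x)
Applying ICs: C₁ = 4/7, C₂ = 3/7
Particular solution: y = (4/7)e^(2x) + (3/7)e^(-5x)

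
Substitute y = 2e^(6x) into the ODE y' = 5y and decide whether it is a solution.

Verification:
y = 2e^(6x)
y' = 12e^(6x)
But 5y = 10e^(6x)
y' ≠ 5y — the derivative does not match

No, it is not a solution.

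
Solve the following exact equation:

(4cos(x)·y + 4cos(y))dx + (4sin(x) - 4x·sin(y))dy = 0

Verify exactness: ∂M/∂y = ∂N/∂x ✓
Find F(x,y) such that ∂F/∂x = M, ∂F/∂y = N
Solution: 4sin(x)·y + 4x·cos(y) = C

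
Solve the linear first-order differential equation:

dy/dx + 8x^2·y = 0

Using integrating factor method:

General solution: y = Ce^(-8x^3/3)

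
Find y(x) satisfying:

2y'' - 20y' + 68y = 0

Characteristic equation: 2r² - 20r + 68 = 0
Divide by 2: r² - 10r + 34 = 0
Roots: r = 5 ± 3i (complex conjugates)
General solution: y = e^(5x)(C₁cos(3x) + C₂sin(3x))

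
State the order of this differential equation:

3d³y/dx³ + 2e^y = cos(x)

The order is 3 (highest derivative is of order 3).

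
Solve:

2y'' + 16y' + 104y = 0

Characteristic equation: 2r² + 16r + 104 = 0
Divide by 2: r² + 8r + 52 = 0
Roots: r = -4 ± 6i (complex conjugates)
General solution: y = e^(-4x)(C₁cos(6x) + C₂sin(6x))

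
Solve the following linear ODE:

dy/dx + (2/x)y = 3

Using integrating factor method:

General solution: y = x + Cx^(-2)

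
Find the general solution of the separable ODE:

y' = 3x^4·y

Separating variables and integrating:
ln|y| = 3x^5/5 + C

General solution: y = Ce^(3x^5/5)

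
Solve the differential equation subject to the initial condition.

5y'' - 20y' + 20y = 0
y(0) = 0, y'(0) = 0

General solution: y = (C₁ + C₂x)e^(2x)
Repeated root r = 2
Applying ICs: C₁ = 0, C₂ = 0
Particular solution: y = 0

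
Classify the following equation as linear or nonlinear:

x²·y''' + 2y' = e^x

Linear (y and its derivatives appear to the first power only, no products of y terms)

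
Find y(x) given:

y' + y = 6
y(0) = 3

General solution: y = 6 + Ce^(-x)
Applying y(0) = 3: C = 3 - 6 = -3
Particular solution: y = 6 - 3e^(-x)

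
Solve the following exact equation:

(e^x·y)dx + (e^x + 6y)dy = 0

Verify exactness: ∂M/∂y = ∂N/∂x ✓
Find F(x,y) such that ∂F/∂x = M, ∂F/∂y = N
Solution: e^x·y + 3y² = C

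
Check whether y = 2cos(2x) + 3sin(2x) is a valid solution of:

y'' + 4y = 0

Verification:
y'' = -8cos(2x) - 12sin(2x)
y'' + 4y = 0 ✓

Yes, it is a solution.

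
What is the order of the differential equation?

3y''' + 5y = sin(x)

The order is 3 (highest derivative is of order 3).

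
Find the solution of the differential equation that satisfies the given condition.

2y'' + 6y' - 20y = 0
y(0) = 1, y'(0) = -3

General solution: y = C₁e^(2x) + C₂e^(-5x)
Applying ICs: C₁ = 2/7, C₂ = 5/7
Particular solution: y = (2/7)e^(2x) + (5/7)e^(-5x)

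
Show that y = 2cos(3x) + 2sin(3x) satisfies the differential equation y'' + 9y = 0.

Verification:
y'' = -18cos(3x) - 18sin(3x)
y'' + 9y = 0 ✓

Yes, it is a solution.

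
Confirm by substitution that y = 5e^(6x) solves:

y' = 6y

Verification:
y = 5e^(6x)
y' = 30e^(6x)
6y = 30e^(6x)
y' = 6y ✓

Yes, it is a solution.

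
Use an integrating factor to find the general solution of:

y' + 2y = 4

Using integrating factor method:

General solution: y = 2 + Ce^(-2x)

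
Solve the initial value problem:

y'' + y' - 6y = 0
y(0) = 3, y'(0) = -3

General solution: y = C₁e^(2x) + C₂e^(-3x)
Applying ICs: C₁ = 6/5, C₂ = 9/5
Particular solution: y = (6/5)e^(2x) + (9/5)e^(-3x)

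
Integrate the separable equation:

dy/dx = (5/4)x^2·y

Separating variables and integrating:
ln|y| = 5x^3/12 + C

General solution: y = Ce^(5x^3/12)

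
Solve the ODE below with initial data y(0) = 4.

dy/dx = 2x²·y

General solution: y = Ce^(2x³/3)
Applying IC y(0) = 4:
Particular solution: y = 4e^(2x³/3)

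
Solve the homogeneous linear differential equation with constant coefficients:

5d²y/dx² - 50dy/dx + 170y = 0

Characteristic equation: 5r² - 50r + 170 = 0
Divide by 5: r² - 10r + 34 = 0
Roots: r = 5 ± 3i (complex conjugates)
General solution: y = e^(5x)(C₁cos(3x) + C₂sin(3x))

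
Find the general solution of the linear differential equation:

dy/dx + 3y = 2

Using integrating factor method:

General solution: y = 2/3 + Ce^(-3x)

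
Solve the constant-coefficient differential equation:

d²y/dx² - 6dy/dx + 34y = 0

Characteristic equation: r² - 6r + 34 = 0
Roots: r = 3 ± 5i (complex conjugates)
General solution: y = e^(3x)(C₁cos(5x) + C₂sin(5x))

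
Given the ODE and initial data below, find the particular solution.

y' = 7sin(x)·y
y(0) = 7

General solution: y = Ce^(-7cos(x))
Applying IC y(0) = 7:
Particular solution: y = 7e^(7(1-cos(x)))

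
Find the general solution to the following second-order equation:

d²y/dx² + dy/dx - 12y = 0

Characteristic equation: r² + r - 12 = 0
Roots: r = 3, -4 (distinct real)
General solution: y = C₁e^(3x) + C₂e^(-4x)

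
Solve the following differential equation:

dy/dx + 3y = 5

Using integrating factor method:

General solution: y = 5/3 + Ce^(-3x)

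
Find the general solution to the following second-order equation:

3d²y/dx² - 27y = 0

Characteristic equation: 3r² - 27 = 0
Divide by 3: r² - 9 = 0
Roots: r = 3, -3 (distinct real)
General solution: y = C₁e^(3x) + C₂e^(-3x)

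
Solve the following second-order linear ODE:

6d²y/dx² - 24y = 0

Characteristic equation: 6r² - 24 = 0
Divide by 6: r² - 4 = 0
Roots: r = 2, -2 (distinct real)
General solution: y = C₁e^(2x) + C₂e^(-2x)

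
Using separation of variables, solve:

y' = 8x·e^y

Separating variables and integrating:
-e^(-y) = 4x² + C

General solution: y = -ln(C - 4x²)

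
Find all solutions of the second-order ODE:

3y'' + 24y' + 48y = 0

Characteristic equation: 3r² + 24r + 48 = 0
Divide by 3: r² + 8r + 16 = 0
Factored: (r + 4)² = 0
Repeated root: r = -4
General solution: y = (C₁ + C₂x)e^(-4x)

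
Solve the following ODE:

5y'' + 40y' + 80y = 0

Characteristic equation: 5r² + 40r + 80 = 0
Divide by 5: r² + 8r + 16 = 0
Factored: (r + 4)² = 0
Repeated root: r = -4
General solution: y = (C₁ + C₂x)e^(-4x)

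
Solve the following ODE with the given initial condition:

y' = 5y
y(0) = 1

General solution: y = Ce^(5x)
Applying IC y(0) = 1:
Particular solution: y = e^(5x)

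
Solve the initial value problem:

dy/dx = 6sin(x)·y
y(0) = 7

General solution: y = Ce^(-6cos(x))
Applying IC y(0) = 7:
Particular solution: y = 7e^(6(1-cos(x)))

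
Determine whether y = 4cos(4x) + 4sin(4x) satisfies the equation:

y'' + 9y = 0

Verification:
y'' = -64cos(4x) - 64sin(4x)
y'' + 9y ≠ 0 (frequency mismatch: got 16 instead of 9)

No, it is not a solution.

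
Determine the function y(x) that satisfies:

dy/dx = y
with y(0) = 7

General solution: y = Ce^x
Applying IC y(0) = 7:
Particular solution: y = 7e^x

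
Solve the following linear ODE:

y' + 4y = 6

Using integrating factor method:

General solution: y = 3/2 + Ce^(-4x)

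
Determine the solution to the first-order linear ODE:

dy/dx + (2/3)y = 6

Using integrating factor method:

General solution: y = 9 + Ce^(-2x/3)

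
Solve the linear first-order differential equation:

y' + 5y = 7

Using integrating factor method:

General solution: y = 7/5 + Ce^(-5x)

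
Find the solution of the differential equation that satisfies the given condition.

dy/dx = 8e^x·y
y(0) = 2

General solution: y = Ce^(8e^x)
Applying IC y(0) = 2:
Particular solution: y = 2e^(8(e^x - 1))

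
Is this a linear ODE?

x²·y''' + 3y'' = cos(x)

Yes. Linear (y and its derivatives appear to the first power only, no products of y terms)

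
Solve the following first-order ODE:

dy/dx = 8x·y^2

Separating variables and integrating:
-1/y = 4x^2 + C

General solution: y^-1 = -4x^2 + C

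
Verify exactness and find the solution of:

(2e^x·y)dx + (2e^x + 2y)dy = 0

Verify exactness: ∂M/∂y = ∂N/∂x ✓
Find F(x,y) such that ∂F/∂x = M, ∂F/∂y = N
Solution: 2e^x·y + y² = C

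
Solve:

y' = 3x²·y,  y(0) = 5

General solution: y = Ce^(x³)
Applying IC y(0) = 5:
Particular solution: y = 5e^(x³)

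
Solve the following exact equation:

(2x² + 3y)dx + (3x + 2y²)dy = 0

Verify exactness: ∂M/∂y = ∂N/∂x ✓
Find F(x,y) such that ∂F/∂x = M, ∂F/∂y = N
Solution: 2x³/3 + 3xy + 2y³/3 = C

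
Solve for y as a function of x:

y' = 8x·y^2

Separating variables and integrating:
-1/y = 4x^2 + C

General solution: y^-1 = -4x^2 + C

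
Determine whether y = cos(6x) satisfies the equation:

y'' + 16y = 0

Verification:
y'' = -36cos(6x)
y'' + 16y ≠ 0 (frequency mismatch: got 36 instead of 16)

No, it is not a solution.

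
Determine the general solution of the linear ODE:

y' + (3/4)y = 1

Using integrating factor method:

General solution: y = 4/3 + Ce^(-3x/4)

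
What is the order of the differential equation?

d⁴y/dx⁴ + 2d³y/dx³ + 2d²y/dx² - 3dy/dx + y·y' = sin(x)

The order is 4 (highest derivative is of order 4).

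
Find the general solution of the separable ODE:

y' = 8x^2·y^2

Separating variables and integrating:
-1/y = 8x^3/3 + C

General solution: y^-1 = (-8/3)x^3 + C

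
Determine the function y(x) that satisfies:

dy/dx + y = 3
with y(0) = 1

General solution: y = 3 + Ce^(-x)
Applying y(0) = 1: C = 1 - 3 = -2
Particular solution: y = 3 - 2e^(-x)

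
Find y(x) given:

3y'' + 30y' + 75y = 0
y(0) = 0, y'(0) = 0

General solution: y = (C₁ + C₂x)e^(-5x)
Repeated root r = -5
Applying ICs: C₁ = 0, C₂ = 0
Particular solution: y = 0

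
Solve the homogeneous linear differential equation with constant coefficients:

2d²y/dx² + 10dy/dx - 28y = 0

Characteristic equation: 2r² + 10r - 28 = 0
Divide by 2: r² + 5r - 14 = 0
Roots: r = 2, -7 (distinct real)
General solution: y = C₁e^(2x) + C₂e^(-7x)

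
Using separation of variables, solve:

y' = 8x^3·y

Separating variables and integrating:
ln|y| = 2x^4 + C

General solution: y = Ce^(2x^4)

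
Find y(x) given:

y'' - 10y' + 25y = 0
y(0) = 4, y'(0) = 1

General solution: y = (C₁ + C₂x)e^(5x)
Repeated root r = 5
Applying ICs: C₁ = 4, C₂ = -19
Particular solution: y = (4 - 19x)e^(5x)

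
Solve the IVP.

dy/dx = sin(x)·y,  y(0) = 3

General solution: y = Ce^(-cos(x))
Applying IC y(0) = 3:
Particular solution: y = 3e^(1-cos(x))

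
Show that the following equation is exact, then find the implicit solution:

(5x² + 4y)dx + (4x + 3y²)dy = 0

Verify exactness: ∂M/∂y = ∂N/∂x ✓
Find F(x,y) such that ∂F/∂x = M, ∂F/∂y = N
Solution: 5x³/3 + 4xy + y³ = C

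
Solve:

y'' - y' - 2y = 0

Characteristic equation: r² - r - 2 = 0
Roots: r = 2, -1 (distinct real)
General solution: y = C₁e^(2x) + C₂e^(-x)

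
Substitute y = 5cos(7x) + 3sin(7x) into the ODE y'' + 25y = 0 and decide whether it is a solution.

Verification:
y'' = -245cos(7x) - 147sin(7x)
y'' + 25y ≠ 0 (frequency mismatch: got 49 instead of 25)

No, it is not a solution.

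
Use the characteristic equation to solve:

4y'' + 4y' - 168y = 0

Characteristic equation: 4r² + 4r - 168 = 0
Divide by 4: r² + r - 42 = 0
Roots: r = 6, -7 (distinct real)
General solution: y = C₁e^(6x) + C₂e^(-7x)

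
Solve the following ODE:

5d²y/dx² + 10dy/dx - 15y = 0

Characteristic equation: 5r² + 10r - 15 = 0
Divide by 5: r² + 2r - 3 = 0
Roots: r = 1, -3 (distinct real)
General solution: y = C₁e^x + C₂e^(-3x)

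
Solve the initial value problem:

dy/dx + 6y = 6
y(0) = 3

General solution: y = 1 + Ce^(-6x)
Applying y(0) = 3: C = 3 - 1 = 2
Particular solution: y = 1 + 2e^(-6x)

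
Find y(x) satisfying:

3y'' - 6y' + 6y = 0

Characteristic equation: 3r² - 6r + 6 = 0
Divide by 3: r² - 2r + 2 = 0
Roots: r = 1 ± i (complex conjugates)
General solution: y = e^x(C₁cos(x) + C₂sin(x))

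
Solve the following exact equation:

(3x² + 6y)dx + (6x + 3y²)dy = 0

Verify exactness: ∂M/∂y = ∂N/∂x ✓
Find F(x,y) such that ∂F/∂x = M, ∂F/∂y = N
Solution: x³ + 6xy + y³ = C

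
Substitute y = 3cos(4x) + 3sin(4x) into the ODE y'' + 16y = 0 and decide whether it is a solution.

Verification:
y'' = -48cos(4x) - 48sin(4x)
y'' + 16y = 0 ✓

Yes, it is a solution.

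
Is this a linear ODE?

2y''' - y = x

Yes. Linear (y and its derivatives appear to the first power only, no products of y terms)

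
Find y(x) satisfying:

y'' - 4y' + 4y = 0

Characteristic equation: r² - 4r + 4 = 0
Factored: (r - 2)² = 0
Repeated root: r = 2
General solution: y = (C₁ + C₂x)e^(2x)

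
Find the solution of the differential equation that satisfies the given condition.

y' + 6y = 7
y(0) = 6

General solution: y = 7/6 + Ce^(-6x)
Applying y(0) = 6: C = 6 - 7/6 = 29/6
Particular solution: y = 7/6 + (29/6)e^(-6x)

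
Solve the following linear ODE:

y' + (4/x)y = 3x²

Using integrating factor method:

General solution: y = (3/7)x^3 + Cx^(-4)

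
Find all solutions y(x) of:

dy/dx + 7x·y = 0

Using integrating factor method:

General solution: y = Ce^(-7x^2/2)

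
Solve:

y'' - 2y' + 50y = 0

Characteristic equation: r² - 2r + 50 = 0
Roots: r = 1 ± 7i (complex conjugates)
General solution: y = e^x(C₁cos(7x) + C₂sin(7x))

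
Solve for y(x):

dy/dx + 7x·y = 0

Using integrating factor method:

General solution: y = Ce^(-7x^2/2)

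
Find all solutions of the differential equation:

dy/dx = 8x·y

Separating variables and integrating:
ln|y| = 4x^2 + C

General solution: y = Ce^(4x^2)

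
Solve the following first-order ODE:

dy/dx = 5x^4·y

Separating variables and integrating:
ln|y| = x^5 + C

General solution: y = Ce^(x^5)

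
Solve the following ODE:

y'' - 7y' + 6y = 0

Characteristic equation: r² - 7r + 6 = 0
Roots: r = 6, 1 (distinct real)
General solution: y = C₁e^(6x) + C₂e^x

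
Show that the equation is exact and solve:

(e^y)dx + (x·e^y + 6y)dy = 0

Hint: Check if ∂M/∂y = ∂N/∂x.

Verify exactness: ∂M/∂y = ∂N/∂x ✓
Find F(x,y) such that ∂F/∂x = M, ∂F/∂y = N
Solution: x·e^y + 3y² = C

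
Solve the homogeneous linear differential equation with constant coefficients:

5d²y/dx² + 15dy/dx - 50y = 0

Characteristic equation: 5r² + 15r - 50 = 0
Divide by 5: r² + 3r - 10 = 0
Roots: r = 2, -5 (distinct real)
General solution: y = C₁e^(2x) + C₂e^(-5x)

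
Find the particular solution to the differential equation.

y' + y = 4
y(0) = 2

General solution: y = 4 + Ce^(-x)
Applying y(0) = 2: C = 2 - 4 = -2
Particular solution: y = 4 - 2e^(-x)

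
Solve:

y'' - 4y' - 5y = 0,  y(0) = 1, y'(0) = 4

General solution: y = C₁e^(5x) + C₂e^(-x)
Applying ICs: C₁ = 5/6, C₂ = 1/6
Particular solution: y = (5/6)e^(5x) + (1/6)e^(-x)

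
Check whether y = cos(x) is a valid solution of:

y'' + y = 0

Verification:
y'' = -cos(x)
y'' + y = 0 ✓

Yes, it is a solution.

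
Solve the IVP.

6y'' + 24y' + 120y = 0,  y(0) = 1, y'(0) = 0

General solution: y = e^(-2x)(C₁cos(4x) + C₂sin(4x))
Complex roots r = -2 ± 4i
Applying ICs: C₁ = 1, C₂ = 1/2
Particular solution: y = e^(-2x)(cos(4x) + (1/2)sin(4x))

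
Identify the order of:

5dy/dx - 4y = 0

The order is 1 (highest derivative is of order 1).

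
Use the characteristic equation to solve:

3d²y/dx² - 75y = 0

Characteristic equation: 3r² - 75 = 0
Divide by 3: r² - 25 = 0
Roots: r = 5, -5 (distinct real)
General solution: y = C₁e^(5x) + C₂e^(-5x)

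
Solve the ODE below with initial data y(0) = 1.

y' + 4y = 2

General solution: y = 1/2 + Ce^(-4x)
Applying y(0) = 1: C = 1 - 1/2 = 1/2
Particular solution: y = 1/2 + (1/2)e^(-4x)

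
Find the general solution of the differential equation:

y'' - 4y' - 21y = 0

Characteristic equation: r² - 4r - 21 = 0
Roots: r = 7, -3 (distinct real)
General solution: y = C₁e^(7x) + C₂e^(-3x)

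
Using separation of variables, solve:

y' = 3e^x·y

Separating variables and integrating:
ln|y| = 3e^x + C

General solution: y = Ce^(3e^x)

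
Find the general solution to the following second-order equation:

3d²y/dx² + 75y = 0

Characteristic equation: 3r² + 75 = 0
Divide by 3: r² + 25 = 0
Roots: r = ±5i (complex conjugates)
General solution: y = C₁cos(5x) + C₂sin(5x)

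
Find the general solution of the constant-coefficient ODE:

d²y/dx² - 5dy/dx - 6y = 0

Characteristic equation: r² - 5r - 6 = 0
Roots: r = 6, -1 (distinct real)
General solution: y = C₁e^(6x) + C₂e^(-x)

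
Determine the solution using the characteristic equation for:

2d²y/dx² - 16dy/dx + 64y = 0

Characteristic equation: 2r² - 16r + 64 = 0
Divide by 2: r² - 8r + 32 = 0
Roots: r = 4 ± 4i (complex conjugates)
General solution: y = e^(4x)(C₁cos(4x) + C₂sin(4x))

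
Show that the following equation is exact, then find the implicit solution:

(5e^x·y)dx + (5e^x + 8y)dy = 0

Verify exactness: ∂M/∂y = ∂N/∂x ✓
Find F(x,y) such that ∂F/∂x = M, ∂F/∂y = N
Solution: 5e^x·y + 4y² = C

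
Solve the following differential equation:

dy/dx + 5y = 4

Using integrating factor method:

General solution: y = 4/5 + Ce^(-5x)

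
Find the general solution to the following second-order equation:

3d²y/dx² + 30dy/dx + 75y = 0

Characteristic equation: 3r² + 30r + 75 = 0
Divide by 3: r² + 10r + 25 = 0
Factored: (r + 5)² = 0
Repeated root: r = -5
General solution: y = (C₁ + C₂x)e^(-5x)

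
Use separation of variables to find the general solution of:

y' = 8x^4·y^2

Separating variables and integrating:
-1/y = 8x^5/5 + C

General solution: y^-1 = (-8/5)x^5 + C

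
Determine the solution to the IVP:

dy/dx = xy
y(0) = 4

General solution: y = Ce^(x²/2)
Applying IC y(0) = 4:
Particular solution: y = 4e^(x²/2)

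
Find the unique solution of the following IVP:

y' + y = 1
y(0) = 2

General solution: y = 1 + Ce^(-x)
Applying y(0) = 2: C = 2 - 1 = 1
Particular solution: y = 1 + e^(-x)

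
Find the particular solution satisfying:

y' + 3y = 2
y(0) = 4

General solution: y = 2/3 + Ce^(-3x)
Applying y(0) = 4: C = 4 - 2/3 = 10/3
Particular solution: y = 2/3 + (10/3)e^(-3x)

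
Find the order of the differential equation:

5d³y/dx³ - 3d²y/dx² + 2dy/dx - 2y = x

The order is 3 (highest derivative is of order 3).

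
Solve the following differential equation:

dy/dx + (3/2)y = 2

Using integrating factor method:

General solution: y = 4/3 + Ce^(-3x/2)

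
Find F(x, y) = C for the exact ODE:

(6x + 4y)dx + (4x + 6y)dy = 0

Verify exactness: ∂M/∂y = ∂N/∂x ✓
Find F(x,y) such that ∂F/∂x = M, ∂F/∂y = N
Solution: 3x² + 4xy + 3y² = C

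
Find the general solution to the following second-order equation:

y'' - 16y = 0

Characteristic equation: r² - 16 = 0
Roots: r = 4, -4 (distinct real)
General solution: y = C₁e^(4x) + C₂e^(-4x)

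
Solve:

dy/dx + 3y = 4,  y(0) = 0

General solution: y = 4/3 + Ce^(-3x)
Applying y(0) = 0: C = 0 - 4/3 = -4/3
Particular solution: y = 4/3 - (4/3)e^(-3x)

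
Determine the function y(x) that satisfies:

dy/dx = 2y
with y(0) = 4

General solution: y = Ce^(2x)
Applying IC y(0) = 4:
Particular solution: y = 4e^(2x)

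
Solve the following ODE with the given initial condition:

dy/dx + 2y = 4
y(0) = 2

General solution: y = 2 + Ce^(-2x)
Applying y(0) = 2: C = 2 - 2 = 0
Particular solution: y = 2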